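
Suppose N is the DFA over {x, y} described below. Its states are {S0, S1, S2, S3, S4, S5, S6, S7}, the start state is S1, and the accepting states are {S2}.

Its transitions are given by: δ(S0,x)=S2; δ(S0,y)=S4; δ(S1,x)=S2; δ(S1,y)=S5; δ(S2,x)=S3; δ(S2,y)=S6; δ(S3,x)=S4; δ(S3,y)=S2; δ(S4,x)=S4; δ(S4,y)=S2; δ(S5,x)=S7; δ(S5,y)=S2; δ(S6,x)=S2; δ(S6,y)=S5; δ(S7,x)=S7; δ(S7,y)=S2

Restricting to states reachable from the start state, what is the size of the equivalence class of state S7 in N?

States {S0} cannot be reached from the start state, so discard them.
Start with accepting vs non-accepting: {S2} | {S1,S3,S4,S5,S6,S7}.
On input x, block {S1,S3,S4,S5,S6,S7} splits into {S3,S4,S5,S7} and {S1,S6}.
The partition is now stable with 3 blocks: {S2} | {S3,S4,S5,S7} | {S1,S6}.
State S7 belongs to the block {S3,S4,S5,S7}, which has 4 states.

4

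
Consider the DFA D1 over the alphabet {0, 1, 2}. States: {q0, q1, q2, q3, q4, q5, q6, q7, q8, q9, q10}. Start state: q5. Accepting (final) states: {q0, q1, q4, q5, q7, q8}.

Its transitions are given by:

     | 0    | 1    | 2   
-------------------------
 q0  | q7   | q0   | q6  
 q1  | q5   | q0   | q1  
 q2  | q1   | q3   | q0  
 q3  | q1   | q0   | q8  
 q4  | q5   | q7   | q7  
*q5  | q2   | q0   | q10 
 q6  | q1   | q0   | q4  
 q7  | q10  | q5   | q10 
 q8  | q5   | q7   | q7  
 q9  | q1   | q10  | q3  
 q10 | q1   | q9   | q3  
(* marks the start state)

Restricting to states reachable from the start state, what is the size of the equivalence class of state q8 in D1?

Every state is reachable, so we keep all 11.
Start with accepting vs non-accepting: {q0,q1,q4,q5,q7,q8} | {q2,q3,q6,q9,q10}.
On input 0, block {q0,q1,q4,q5,q7,q8} splits into {q0,q1,q4,q8} and {q5,q7}.
Refine {q0,q1,q4,q8} on symbol 1: members go to different blocks, giving {q0,q1} and {q4,q8}.
Refine {q0,q1} on symbol 2: members go to different blocks, giving {q0} and {q1}.
Split {q2,q3,q6,q9,q10} by δ(·,1) → {q2,q9,q10} and {q3,q6}.
Split {q2,q9,q10} by δ(·,1) → {q9,q10} and {q2}.
Split {q5,q7} by δ(·,0) → {q5} and {q7}.
No further refinement is possible. Final partition (8 blocks): {q0} | {q9,q10} | {q5} | {q4,q8} | {q1} | {q3,q6} | {q2} | {q7}.
State q8 belongs to the block {q4,q8}, which has 2 states.

2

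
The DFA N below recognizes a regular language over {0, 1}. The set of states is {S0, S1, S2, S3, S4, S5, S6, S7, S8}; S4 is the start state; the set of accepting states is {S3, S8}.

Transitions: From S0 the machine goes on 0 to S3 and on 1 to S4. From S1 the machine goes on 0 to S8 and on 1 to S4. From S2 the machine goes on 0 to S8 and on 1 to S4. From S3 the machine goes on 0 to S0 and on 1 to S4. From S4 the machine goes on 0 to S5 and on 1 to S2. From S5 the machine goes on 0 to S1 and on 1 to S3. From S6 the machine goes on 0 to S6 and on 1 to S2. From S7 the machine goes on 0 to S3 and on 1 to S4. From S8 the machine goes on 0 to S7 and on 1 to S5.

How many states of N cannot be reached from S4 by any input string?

Starting at S4 and following transitions, the reachable set is {S0, S1, S2, S3, S4, S5, S7, S8}. That leaves S6 unreachable — 1 in total.

1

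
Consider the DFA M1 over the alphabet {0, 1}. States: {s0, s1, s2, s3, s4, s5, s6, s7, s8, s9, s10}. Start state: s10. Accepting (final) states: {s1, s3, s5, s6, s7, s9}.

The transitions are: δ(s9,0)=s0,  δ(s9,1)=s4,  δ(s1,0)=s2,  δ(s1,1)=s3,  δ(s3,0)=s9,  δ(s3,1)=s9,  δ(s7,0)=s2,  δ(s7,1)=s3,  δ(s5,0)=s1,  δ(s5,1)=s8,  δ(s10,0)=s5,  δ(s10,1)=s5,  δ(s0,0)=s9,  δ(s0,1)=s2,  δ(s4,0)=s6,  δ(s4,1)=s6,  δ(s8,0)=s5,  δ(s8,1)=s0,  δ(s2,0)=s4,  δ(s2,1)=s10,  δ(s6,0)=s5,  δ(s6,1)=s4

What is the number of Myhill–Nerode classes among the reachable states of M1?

10

States {s7} cannot be reached from the start state, so discard them.
Start with accepting vs non-accepting: {s1,s3,s5,s6,s9} | {s0,s2,s4,s8,s10}.
Split {s1,s3,s5,s6,s9} by δ(·,0) → {s3,s5,s6} and {s1,s9}.
Split {s3,s5,s6} by δ(·,0) → {s3,s5} and {s6}.
Refine {s3,s5} on symbol 1: members go to different blocks, giving {s3} and {s5}.
Split {s0,s2,s4,s8,s10} by δ(·,0) → {s8,s10} and {s0} and {s2} and {s4}.
Split {s8,s10} by δ(·,1) → {s8} and {s10}.
Refine {s1,s9} on symbol 0: members go to different blocks, giving {s1} and {s9}.
The partition is now stable with 10 blocks: {s3} | {s8} | {s1} | {s6} | {s5} | {s0} | {s2} | {s4} | {s10} | {s9}.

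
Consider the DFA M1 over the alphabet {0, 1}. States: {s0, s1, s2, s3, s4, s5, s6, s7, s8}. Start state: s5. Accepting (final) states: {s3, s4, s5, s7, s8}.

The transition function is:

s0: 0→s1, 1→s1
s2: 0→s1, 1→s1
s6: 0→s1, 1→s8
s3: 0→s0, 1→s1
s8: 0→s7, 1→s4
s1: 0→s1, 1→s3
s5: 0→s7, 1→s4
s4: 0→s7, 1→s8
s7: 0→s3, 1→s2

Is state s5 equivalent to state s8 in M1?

Yes

Reachable states from the start: {s0,s1,s2,s3,s4,s5,s7,s8}. Unreachable: {s6} — drop them.
Start with accepting vs non-accepting: {s3,s4,s5,s7,s8} | {s0,s1,s2}.
On input 0, block {s3,s4,s5,s7,s8} splits into {s4,s5,s7,s8} and {s3}.
On input 0, block {s4,s5,s7,s8} splits into {s4,s5,s8} and {s7}.
Split {s0,s1,s2} by δ(·,1) → {s0,s2} and {s1}.
No further refinement is possible. Final partition (5 blocks): {s4,s5,s8} | {s0,s2} | {s3} | {s7} | {s1}.
s5 and s8 lie in the same block of the stable partition, so they are equivalent — no string distinguishes them.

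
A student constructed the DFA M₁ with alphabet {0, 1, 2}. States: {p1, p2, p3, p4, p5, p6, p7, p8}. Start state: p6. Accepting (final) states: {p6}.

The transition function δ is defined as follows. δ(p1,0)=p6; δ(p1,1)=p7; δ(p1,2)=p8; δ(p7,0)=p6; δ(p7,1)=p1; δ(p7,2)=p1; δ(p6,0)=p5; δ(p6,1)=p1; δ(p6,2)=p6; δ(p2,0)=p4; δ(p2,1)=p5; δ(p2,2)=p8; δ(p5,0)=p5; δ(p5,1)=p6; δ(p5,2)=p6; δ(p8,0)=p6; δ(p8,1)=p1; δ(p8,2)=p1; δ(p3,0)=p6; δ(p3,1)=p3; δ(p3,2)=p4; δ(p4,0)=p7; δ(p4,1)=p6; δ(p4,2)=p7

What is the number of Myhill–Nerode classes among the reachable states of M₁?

Reachable states from the start: {p1,p5,p6,p7,p8}. Unreachable: {p2,p3,p4} — drop them.
Start with accepting vs non-accepting: {p6} | {p1,p5,p7,p8}.
On input 0, block {p1,p5,p7,p8} splits into {p1,p7,p8} and {p5}.
Stable partition: {p6} | {p1,p7,p8} | {p5} — 3 equivalence classes.

3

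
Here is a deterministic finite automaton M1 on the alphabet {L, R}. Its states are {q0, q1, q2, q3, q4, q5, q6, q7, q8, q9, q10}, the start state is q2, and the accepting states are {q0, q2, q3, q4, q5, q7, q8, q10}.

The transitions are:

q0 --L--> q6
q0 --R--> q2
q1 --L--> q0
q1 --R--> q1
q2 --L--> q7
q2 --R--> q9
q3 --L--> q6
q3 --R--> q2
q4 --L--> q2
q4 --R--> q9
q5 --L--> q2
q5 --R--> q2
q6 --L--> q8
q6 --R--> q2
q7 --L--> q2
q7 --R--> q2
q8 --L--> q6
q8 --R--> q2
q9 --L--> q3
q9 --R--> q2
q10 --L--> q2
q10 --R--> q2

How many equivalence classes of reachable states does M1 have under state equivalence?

States {q0,q1,q4,q5,q10} cannot be reached from the start state, so discard them.
Start with accepting vs non-accepting: {q2,q3,q7,q8} | {q6,q9}.
Split {q2,q3,q7,q8} by δ(·,L) → {q2,q7} and {q3,q8}.
Refine {q2,q7} on symbol R: members go to different blocks, giving {q2} and {q7}.
No further refinement is possible. Final partition (4 blocks): {q2} | {q6,q9} | {q3,q8} | {q7}.

4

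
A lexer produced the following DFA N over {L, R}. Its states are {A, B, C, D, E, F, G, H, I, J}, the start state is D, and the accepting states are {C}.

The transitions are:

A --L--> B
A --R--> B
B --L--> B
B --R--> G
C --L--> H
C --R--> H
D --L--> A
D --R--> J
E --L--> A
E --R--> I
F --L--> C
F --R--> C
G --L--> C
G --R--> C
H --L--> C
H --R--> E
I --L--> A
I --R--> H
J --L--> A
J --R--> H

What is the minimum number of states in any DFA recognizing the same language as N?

First remove the unreachable states {F}; 9 states remain.
P0 = {C} | {A,B,D,E,G,H,I,J}.
Refine {A,B,D,E,G,H,I,J} on symbol L: members go to different blocks, giving {A,B,D,E,I,J} and {G,H}.
Refine {A,B,D,E,I,J} on symbol R: members go to different blocks, giving {A,D,E} and {B,I,J}.
On input L, block {A,D,E} splits into {D,E} and {A}.
Refine {G,H} on symbol R: members go to different blocks, giving {G} and {H}.
Split {B,I,J} by δ(·,L) → {I,J} and {B}.
The partition is now stable with 7 blocks: {C} | {D,E} | {G} | {I,J} | {A} | {H} | {B}.

7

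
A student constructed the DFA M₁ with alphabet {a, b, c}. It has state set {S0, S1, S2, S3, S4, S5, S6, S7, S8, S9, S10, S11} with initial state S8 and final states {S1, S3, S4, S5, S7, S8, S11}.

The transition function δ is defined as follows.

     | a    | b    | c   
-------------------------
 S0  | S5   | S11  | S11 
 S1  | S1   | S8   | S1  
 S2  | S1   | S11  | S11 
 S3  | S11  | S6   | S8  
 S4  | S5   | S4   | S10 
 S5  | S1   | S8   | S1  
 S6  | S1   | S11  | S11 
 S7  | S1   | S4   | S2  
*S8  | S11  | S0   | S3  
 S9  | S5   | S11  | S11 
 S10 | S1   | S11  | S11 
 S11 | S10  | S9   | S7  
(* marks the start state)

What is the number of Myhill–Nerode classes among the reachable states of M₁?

P0 = {S1,S3,S4,S5,S7,S8,S11} | {S0,S2,S6,S9,S10}.
Split {S1,S3,S4,S5,S7,S8,S11} by δ(·,a) → {S1,S3,S4,S5,S7,S8} and {S11}.
Refine {S1,S3,S4,S5,S7,S8} on symbol a: members go to different blocks, giving {S1,S4,S5,S7} and {S3,S8}.
On input b, block {S1,S4,S5,S7} splits into {S1,S5} and {S4,S7}.
The partition is now stable with 5 blocks: {S1,S5} | {S0,S2,S6,S9,S10} | {S11} | {S3,S8} | {S4,S7}.

5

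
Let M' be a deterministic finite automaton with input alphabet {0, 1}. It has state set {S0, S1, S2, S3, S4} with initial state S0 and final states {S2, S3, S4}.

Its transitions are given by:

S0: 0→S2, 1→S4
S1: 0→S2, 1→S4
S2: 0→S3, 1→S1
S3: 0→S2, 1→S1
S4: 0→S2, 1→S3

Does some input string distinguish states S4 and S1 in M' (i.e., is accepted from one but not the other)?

Yes

Every state is reachable, so we keep all 5.
Initial partition by acceptance: {S2,S3,S4} | {S0,S1}.
On input 1, block {S2,S3,S4} splits into {S2,S3} and {S4}.
The partition is now stable with 3 blocks: {S2,S3} | {S0,S1} | {S4}.
S4 and S1 end up in different blocks, so they are distinguishable. For instance, the string 'ε' is accepted from only S4.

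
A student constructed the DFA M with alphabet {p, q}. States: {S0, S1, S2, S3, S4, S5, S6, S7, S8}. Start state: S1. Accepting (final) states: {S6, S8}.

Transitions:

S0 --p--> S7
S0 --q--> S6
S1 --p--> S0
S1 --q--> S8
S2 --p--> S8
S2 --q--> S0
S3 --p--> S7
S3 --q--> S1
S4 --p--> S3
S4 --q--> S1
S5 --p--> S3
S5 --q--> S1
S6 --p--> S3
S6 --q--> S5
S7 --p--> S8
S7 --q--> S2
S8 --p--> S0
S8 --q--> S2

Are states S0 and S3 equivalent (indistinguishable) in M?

Reachable states from the start: {S0,S1,S2,S3,S5,S6,S7,S8}. Unreachable: {S4} — drop them.
P0 = {S6,S8} | {S0,S1,S2,S3,S5,S7}.
Split {S0,S1,S2,S3,S5,S7} by δ(·,p) → {S0,S1,S3,S5} and {S2,S7}.
On input q, block {S6,S8} splits into {S6} and {S8}.
On input p, block {S0,S1,S3,S5} splits into {S0,S3} and {S1,S5}.
Refine {S0,S3} on symbol q: members go to different blocks, giving {S0} and {S3}.
Split {S2,S7} by δ(·,q) → {S2} and {S7}.
On input p, block {S1,S5} splits into {S1} and {S5}.
No further refinement is possible. Final partition (8 blocks): {S6} | {S0} | {S2} | {S8} | {S1} | {S3} | {S7} | {S5}.
S0 and S3 end up in different blocks, so they are distinguishable. For instance, the string 'q' is accepted from only S0.

No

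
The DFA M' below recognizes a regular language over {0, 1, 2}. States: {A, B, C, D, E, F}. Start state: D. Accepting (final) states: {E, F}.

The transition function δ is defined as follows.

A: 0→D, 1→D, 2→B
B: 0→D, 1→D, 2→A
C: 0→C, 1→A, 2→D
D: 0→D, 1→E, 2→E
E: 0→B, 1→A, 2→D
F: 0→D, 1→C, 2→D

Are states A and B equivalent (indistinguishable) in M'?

States {C,F} cannot be reached from the start state, so discard them.
Start with accepting vs non-accepting: {E} | {A,B,D}.
Split {A,B,D} by δ(·,1) → {A,B} and {D}.
Stable partition: {E} | {A,B} | {D} — 3 equivalence classes.
A and B lie in the same block of the stable partition, so they are equivalent — no string distinguishes them.

Yes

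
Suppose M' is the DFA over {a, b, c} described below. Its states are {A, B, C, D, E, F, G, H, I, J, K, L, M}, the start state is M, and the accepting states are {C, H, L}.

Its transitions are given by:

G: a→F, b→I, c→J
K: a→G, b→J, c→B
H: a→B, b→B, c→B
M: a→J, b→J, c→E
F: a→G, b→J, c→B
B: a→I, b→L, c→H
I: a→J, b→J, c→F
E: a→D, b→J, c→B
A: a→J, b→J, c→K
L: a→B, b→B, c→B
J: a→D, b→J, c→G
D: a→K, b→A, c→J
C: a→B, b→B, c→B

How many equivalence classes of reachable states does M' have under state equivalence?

6

States {C} cannot be reached from the start state, so discard them.
P0 = {H,L} | {A,B,D,E,F,G,I,J,K,M}.
Split {A,B,D,E,F,G,I,J,K,M} by δ(·,b) → {A,D,E,F,G,I,J,K,M} and {B}.
Split {A,D,E,F,G,I,J,K,M} by δ(·,c) → {A,D,G,I,J,M} and {E,F,K}.
Refine {A,D,G,I,J,M} on symbol a: members go to different blocks, giving {A,I,J,M} and {D,G}.
Refine {A,I,J,M} on symbol a: members go to different blocks, giving {A,I,M} and {J}.
No further refinement is possible. Final partition (6 blocks): {H,L} | {A,I,M} | {B} | {E,F,K} | {D,G} | {J}.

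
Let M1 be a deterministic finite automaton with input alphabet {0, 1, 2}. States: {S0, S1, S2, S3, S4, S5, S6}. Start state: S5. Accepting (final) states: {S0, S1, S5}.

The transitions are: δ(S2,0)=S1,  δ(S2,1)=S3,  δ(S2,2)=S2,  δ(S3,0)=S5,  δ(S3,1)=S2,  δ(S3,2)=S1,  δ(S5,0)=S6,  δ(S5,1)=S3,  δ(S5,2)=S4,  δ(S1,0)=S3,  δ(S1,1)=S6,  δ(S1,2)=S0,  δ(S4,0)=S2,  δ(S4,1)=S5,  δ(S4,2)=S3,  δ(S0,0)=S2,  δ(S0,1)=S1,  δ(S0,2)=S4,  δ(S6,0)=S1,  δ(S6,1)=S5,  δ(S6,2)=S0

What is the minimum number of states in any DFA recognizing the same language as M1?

7

All states are reachable from the start state.
Initial partition by acceptance: {S0,S1,S5} | {S2,S3,S4,S6}.
On input 1, block {S0,S1,S5} splits into {S1,S5} and {S0}.
On input 2, block {S1,S5} splits into {S1} and {S5}.
On input 0, block {S2,S3,S4,S6} splits into {S2,S6} and {S3} and {S4}.
Refine {S2,S6} on symbol 1: members go to different blocks, giving {S2} and {S6}.
Stable partition: {S1} | {S2} | {S0} | {S5} | {S3} | {S4} | {S6} — 7 equivalence classes.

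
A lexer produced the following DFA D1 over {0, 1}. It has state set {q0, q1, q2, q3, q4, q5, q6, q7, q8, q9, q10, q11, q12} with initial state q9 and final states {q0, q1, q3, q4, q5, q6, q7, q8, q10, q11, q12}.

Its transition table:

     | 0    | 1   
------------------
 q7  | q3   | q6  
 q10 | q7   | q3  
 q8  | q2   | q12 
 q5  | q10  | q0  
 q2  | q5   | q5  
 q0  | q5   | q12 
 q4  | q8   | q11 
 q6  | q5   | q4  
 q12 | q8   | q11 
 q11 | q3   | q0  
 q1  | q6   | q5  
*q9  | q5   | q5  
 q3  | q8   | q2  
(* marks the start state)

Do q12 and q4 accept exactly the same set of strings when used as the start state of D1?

Yes

First remove the unreachable states {q1}; 12 states remain.
Initial partition by acceptance: {q0,q3,q4,q5,q6,q7,q8,q10,q11,q12} | {q2,q9}.
Refine {q0,q3,q4,q5,q6,q7,q8,q10,q11,q12} on symbol 0: members go to different blocks, giving {q0,q3,q4,q5,q6,q7,q10,q11,q12} and {q8}.
On input 0, block {q0,q3,q4,q5,q6,q7,q10,q11,q12} splits into {q0,q5,q6,q7,q10,q11} and {q3,q4,q12}.
Refine {q0,q5,q6,q7,q10,q11} on symbol 0: members go to different blocks, giving {q0,q5,q6,q10} and {q7,q11}.
Split {q0,q5,q6,q10} by δ(·,0) → {q0,q5,q6} and {q10}.
Split {q0,q5,q6} by δ(·,0) → {q0,q6} and {q5}.
Split {q3,q4,q12} by δ(·,1) → {q4,q12} and {q3}.
Stable partition: {q0,q6} | {q2,q9} | {q8} | {q4,q12} | {q7,q11} | {q10} | {q5} | {q3} — 8 equivalence classes.
q12 and q4 lie in the same block of the stable partition, so they are equivalent — no string distinguishes them.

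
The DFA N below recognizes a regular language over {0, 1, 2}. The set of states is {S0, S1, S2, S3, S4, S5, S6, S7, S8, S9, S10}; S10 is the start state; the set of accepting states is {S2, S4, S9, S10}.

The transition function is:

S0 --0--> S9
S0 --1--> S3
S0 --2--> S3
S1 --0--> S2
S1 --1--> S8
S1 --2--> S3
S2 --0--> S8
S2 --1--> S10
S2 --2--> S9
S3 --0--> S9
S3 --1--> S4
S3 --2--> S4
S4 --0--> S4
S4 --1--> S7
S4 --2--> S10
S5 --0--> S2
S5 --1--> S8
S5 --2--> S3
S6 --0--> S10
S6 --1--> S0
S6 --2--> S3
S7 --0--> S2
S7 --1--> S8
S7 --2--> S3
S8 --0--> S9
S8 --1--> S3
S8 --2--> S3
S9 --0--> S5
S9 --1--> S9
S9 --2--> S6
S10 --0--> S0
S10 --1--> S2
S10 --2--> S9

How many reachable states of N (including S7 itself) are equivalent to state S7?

States {S1} cannot be reached from the start state, so discard them.
P0 = {S2,S4,S9,S10} | {S0,S3,S5,S6,S7,S8}.
On input 0, block {S2,S4,S9,S10} splits into {S2,S9,S10} and {S4}.
Refine {S2,S9,S10} on symbol 2: members go to different blocks, giving {S2,S10} and {S9}.
Split {S0,S3,S5,S6,S7,S8} by δ(·,0) → {S0,S3,S8} and {S5,S6,S7}.
On input 1, block {S0,S3,S8} splits into {S0,S8} and {S3}.
No further refinement is possible. Final partition (6 blocks): {S2,S10} | {S0,S8} | {S4} | {S9} | {S5,S6,S7} | {S3}.
The equivalence class containing S7 is {S5,S6,S7}, of size 3.

3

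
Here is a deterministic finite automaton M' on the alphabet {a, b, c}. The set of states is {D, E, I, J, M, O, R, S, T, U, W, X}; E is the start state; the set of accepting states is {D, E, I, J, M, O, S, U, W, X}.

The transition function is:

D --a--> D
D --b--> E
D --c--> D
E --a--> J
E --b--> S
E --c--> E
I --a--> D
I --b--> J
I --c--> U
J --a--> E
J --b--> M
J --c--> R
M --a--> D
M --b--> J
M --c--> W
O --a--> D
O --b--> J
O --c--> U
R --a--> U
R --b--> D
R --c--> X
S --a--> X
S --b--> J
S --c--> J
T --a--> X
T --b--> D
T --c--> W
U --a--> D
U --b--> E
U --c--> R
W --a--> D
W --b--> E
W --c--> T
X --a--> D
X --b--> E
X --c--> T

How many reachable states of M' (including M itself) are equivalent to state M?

1

States {I,O} cannot be reached from the start state, so discard them.
Start with accepting vs non-accepting: {D,E,J,M,S,U,W,X} | {R,T}.
Refine {D,E,J,M,S,U,W,X} on symbol c: members go to different blocks, giving {D,E,M,S} and {J,U,W,X}.
Refine {D,E,M,S} on symbol a: members go to different blocks, giving {E,S} and {D,M}.
Refine {E,S} on symbol b: members go to different blocks, giving {E} and {S}.
On input a, block {J,U,W,X} splits into {U,W,X} and {J}.
On input b, block {D,M} splits into {D} and {M}.
No further refinement is possible. Final partition (7 blocks): {E} | {R,T} | {U,W,X} | {D} | {S} | {J} | {M}.
State M belongs to the block {M}, which has 1 states.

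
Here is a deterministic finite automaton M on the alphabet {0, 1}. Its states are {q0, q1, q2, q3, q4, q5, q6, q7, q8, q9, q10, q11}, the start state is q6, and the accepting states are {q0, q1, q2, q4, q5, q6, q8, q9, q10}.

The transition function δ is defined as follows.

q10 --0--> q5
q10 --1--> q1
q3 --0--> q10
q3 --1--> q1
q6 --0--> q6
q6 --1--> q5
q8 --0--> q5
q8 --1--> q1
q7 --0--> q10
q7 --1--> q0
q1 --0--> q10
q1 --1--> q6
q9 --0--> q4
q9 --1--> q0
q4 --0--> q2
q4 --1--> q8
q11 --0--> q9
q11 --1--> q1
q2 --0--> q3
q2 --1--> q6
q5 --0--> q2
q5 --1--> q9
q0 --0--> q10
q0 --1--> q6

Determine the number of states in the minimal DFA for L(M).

Reachable states from the start: {q0,q1,q2,q3,q4,q5,q6,q8,q9,q10}. Unreachable: {q7,q11} — drop them.
P0 = {q0,q1,q2,q4,q5,q6,q8,q9,q10} | {q3}.
On input 0, block {q0,q1,q2,q4,q5,q6,q8,q9,q10} splits into {q0,q1,q4,q5,q6,q8,q9,q10} and {q2}.
On input 0, block {q0,q1,q4,q5,q6,q8,q9,q10} splits into {q0,q1,q6,q8,q9,q10} and {q4,q5}.
Refine {q0,q1,q6,q8,q9,q10} on symbol 0: members go to different blocks, giving {q0,q1,q6} and {q8,q9,q10}.
Split {q0,q1,q6} by δ(·,0) → {q0,q1} and {q6}.
The partition is now stable with 6 blocks: {q0,q1} | {q3} | {q2} | {q4,q5} | {q8,q9,q10} | {q6}.

6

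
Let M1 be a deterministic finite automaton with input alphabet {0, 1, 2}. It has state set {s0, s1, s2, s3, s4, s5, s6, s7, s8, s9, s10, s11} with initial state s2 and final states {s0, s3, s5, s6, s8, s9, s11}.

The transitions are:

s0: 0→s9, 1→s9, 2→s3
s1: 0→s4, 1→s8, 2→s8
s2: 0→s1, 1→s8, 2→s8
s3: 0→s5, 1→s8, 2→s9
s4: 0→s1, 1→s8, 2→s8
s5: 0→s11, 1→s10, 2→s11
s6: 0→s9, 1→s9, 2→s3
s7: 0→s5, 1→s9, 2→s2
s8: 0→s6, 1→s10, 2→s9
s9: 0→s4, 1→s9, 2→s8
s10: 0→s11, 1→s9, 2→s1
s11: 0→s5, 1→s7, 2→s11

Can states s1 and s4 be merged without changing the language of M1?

Reachable states from the start: {s1,s2,s3,s4,s5,s6,s7,s8,s9,s10,s11}. Unreachable: {s0} — drop them.
Initial partition by acceptance: {s3,s5,s6,s8,s9,s11} | {s1,s2,s4,s7,s10}.
Refine {s3,s5,s6,s8,s9,s11} on symbol 0: members go to different blocks, giving {s3,s5,s6,s8,s11} and {s9}.
On input 0, block {s3,s5,s6,s8,s11} splits into {s3,s5,s8,s11} and {s6}.
Refine {s3,s5,s8,s11} on symbol 0: members go to different blocks, giving {s3,s5,s11} and {s8}.
On input 1, block {s3,s5,s11} splits into {s5,s11} and {s3}.
On input 0, block {s1,s2,s4,s7,s10} splits into {s1,s2,s4} and {s7,s10}.
The partition is now stable with 7 blocks: {s5,s11} | {s1,s2,s4} | {s9} | {s6} | {s8} | {s3} | {s7,s10}.
s1 and s4 lie in the same block of the stable partition, so they are equivalent — no string distinguishes them.

Yes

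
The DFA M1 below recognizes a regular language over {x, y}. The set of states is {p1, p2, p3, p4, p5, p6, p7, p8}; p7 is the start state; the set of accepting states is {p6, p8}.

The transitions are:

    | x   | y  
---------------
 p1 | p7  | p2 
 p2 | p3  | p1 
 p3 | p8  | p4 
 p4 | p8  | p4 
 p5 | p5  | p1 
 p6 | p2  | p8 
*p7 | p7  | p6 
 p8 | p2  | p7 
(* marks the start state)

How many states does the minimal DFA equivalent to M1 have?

Reachable states from the start: {p1,p2,p3,p4,p6,p7,p8}. Unreachable: {p5} — drop them.
Start with accepting vs non-accepting: {p6,p8} | {p1,p2,p3,p4,p7}.
Split {p6,p8} by δ(·,y) → {p6} and {p8}.
On input x, block {p1,p2,p3,p4,p7} splits into {p1,p2,p7} and {p3,p4}.
On input x, block {p1,p2,p7} splits into {p1,p7} and {p2}.
On input y, block {p1,p7} splits into {p1} and {p7}.
Stable partition: {p6} | {p1} | {p8} | {p3,p4} | {p2} | {p7} — 6 equivalence classes.

6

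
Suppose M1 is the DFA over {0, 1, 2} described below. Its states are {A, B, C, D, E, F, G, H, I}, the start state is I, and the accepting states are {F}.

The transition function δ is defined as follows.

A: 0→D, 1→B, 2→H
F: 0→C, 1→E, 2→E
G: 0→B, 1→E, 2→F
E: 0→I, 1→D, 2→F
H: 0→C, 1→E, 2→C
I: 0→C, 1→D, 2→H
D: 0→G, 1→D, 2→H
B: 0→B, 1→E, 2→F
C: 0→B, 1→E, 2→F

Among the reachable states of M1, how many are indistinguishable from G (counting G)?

3

States {A} cannot be reached from the start state, so discard them.
Initial partition by acceptance: {F} | {B,C,D,E,G,H,I}.
Refine {B,C,D,E,G,H,I} on symbol 2: members go to different blocks, giving {B,C,E,G} and {D,H,I}.
On input 0, block {B,C,E,G} splits into {B,C,G} and {E}.
Split {D,H,I} by δ(·,1) → {D,I} and {H}.
No further refinement is possible. Final partition (5 blocks): {F} | {B,C,G} | {D,I} | {E} | {H}.
State G belongs to the block {B,C,G}, which has 3 states.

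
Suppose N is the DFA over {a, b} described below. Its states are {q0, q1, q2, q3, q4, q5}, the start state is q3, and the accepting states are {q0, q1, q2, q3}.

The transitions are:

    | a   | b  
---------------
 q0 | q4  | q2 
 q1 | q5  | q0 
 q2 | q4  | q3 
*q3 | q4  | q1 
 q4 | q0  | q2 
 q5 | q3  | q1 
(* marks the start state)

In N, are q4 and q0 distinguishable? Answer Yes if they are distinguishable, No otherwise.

Every state is reachable, so we keep all 6.
Initial partition by acceptance: {q0,q1,q2,q3} | {q4,q5}.
The partition is now stable with 2 blocks: {q0,q1,q2,q3} | {q4,q5}.
q4 and q0 end up in different blocks, so they are distinguishable. For instance, the string 'ε' is accepted from only q0.

Yes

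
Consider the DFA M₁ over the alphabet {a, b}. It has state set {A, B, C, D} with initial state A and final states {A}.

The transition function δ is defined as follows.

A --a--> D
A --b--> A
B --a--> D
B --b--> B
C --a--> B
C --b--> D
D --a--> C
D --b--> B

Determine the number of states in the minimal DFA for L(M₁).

2

Start with accepting vs non-accepting: {A} | {B,C,D}.
The partition is now stable with 2 blocks: {A} | {B,C,D}.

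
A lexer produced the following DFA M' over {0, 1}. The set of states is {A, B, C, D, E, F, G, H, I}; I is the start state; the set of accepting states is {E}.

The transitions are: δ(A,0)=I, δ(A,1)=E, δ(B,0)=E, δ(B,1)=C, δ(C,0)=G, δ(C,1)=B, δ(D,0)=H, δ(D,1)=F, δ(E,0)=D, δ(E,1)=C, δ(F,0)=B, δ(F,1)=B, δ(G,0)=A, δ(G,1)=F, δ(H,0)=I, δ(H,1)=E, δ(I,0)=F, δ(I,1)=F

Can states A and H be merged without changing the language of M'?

Initial partition by acceptance: {E} | {A,B,C,D,F,G,H,I}.
On input 0, block {A,B,C,D,F,G,H,I} splits into {A,C,D,F,G,H,I} and {B}.
Refine {A,C,D,F,G,H,I} on symbol 0: members go to different blocks, giving {A,C,D,G,H,I} and {F}.
Refine {A,C,D,G,H,I} on symbol 0: members go to different blocks, giving {A,C,D,G,H} and {I}.
Refine {A,C,D,G,H} on symbol 0: members go to different blocks, giving {C,D,G} and {A,H}.
Split {C,D,G} by δ(·,0) → {D,G} and {C}.
Stable partition: {E} | {D,G} | {B} | {F} | {I} | {A,H} | {C} — 7 equivalence classes.
A and H lie in the same block of the stable partition, so they are equivalent — no string distinguishes them.

Yes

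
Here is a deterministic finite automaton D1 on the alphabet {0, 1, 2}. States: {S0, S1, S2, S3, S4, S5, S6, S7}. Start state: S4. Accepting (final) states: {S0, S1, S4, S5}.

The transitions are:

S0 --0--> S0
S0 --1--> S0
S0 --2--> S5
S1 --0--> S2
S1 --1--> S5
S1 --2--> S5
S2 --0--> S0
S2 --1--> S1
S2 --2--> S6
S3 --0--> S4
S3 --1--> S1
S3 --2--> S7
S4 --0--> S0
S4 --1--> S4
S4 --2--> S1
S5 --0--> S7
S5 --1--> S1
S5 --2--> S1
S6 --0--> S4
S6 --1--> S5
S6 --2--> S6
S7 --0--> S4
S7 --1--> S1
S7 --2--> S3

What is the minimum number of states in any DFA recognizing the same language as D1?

3

Initial partition by acceptance: {S0,S1,S4,S5} | {S2,S3,S6,S7}.
Refine {S0,S1,S4,S5} on symbol 0: members go to different blocks, giving {S0,S4} and {S1,S5}.
No further refinement is possible. Final partition (3 blocks): {S0,S4} | {S2,S3,S6,S7} | {S1,S5}.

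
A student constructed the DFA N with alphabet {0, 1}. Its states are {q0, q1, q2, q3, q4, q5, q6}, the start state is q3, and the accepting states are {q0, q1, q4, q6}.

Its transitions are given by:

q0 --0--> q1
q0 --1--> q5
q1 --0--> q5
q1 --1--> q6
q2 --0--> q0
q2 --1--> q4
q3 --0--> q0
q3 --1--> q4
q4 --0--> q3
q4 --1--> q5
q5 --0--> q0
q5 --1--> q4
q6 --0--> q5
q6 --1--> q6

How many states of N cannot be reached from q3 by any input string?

1

Starting at q3 and following transitions, the reachable set is {q0, q1, q3, q4, q5, q6}. That leaves q2 unreachable — 1 in total.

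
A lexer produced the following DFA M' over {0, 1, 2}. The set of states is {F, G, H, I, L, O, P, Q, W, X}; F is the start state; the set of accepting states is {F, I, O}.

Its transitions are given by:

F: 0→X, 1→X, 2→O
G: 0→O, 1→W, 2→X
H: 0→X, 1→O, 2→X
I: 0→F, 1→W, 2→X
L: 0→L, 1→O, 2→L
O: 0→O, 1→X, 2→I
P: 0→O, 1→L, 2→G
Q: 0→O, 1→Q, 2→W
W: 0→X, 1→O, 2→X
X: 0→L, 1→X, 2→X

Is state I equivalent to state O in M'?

No

Reachable states from the start: {F,I,L,O,W,X}. Unreachable: {G,H,P,Q} — drop them.
Initial partition by acceptance: {F,I,O} | {L,W,X}.
Split {F,I,O} by δ(·,0) → {I,O} and {F}.
Split {I,O} by δ(·,0) → {I} and {O}.
Refine {L,W,X} on symbol 1: members go to different blocks, giving {L,W} and {X}.
On input 0, block {L,W} splits into {W} and {L}.
Stable partition: {I} | {W} | {F} | {O} | {X} | {L} — 6 equivalence classes.
I and O end up in different blocks, so they are distinguishable. For instance, the string '2' is accepted from only O.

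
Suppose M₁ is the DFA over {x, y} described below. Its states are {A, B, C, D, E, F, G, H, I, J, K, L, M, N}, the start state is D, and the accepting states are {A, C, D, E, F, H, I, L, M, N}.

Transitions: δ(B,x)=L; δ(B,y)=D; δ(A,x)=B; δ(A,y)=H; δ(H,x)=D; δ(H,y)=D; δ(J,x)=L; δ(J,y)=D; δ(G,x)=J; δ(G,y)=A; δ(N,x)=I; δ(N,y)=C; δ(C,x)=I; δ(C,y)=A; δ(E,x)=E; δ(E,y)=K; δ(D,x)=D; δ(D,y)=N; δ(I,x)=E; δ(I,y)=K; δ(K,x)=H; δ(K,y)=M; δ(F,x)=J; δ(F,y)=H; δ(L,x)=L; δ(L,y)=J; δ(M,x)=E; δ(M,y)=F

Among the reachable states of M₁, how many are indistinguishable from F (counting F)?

2

First remove the unreachable states {G}; 13 states remain.
Initial partition by acceptance: {A,C,D,E,F,H,I,L,M,N} | {B,J,K}.
On input x, block {A,C,D,E,F,H,I,L,M,N} splits into {C,D,E,H,I,L,M,N} and {A,F}.
Refine {C,D,E,H,I,L,M,N} on symbol y: members go to different blocks, giving {D,H,N} and {E,I,L} and {C,M}.
Split {D,H,N} by δ(·,x) → {D,H} and {N}.
Refine {D,H} on symbol y: members go to different blocks, giving {D} and {H}.
Refine {B,J,K} on symbol x: members go to different blocks, giving {B,J} and {K}.
Refine {E,I,L} on symbol y: members go to different blocks, giving {E,I} and {L}.
No further refinement is possible. Final partition (9 blocks): {D} | {B,J} | {A,F} | {E,I} | {C,M} | {N} | {H} | {K} | {L}.
State F belongs to the block {A,F}, which has 2 states.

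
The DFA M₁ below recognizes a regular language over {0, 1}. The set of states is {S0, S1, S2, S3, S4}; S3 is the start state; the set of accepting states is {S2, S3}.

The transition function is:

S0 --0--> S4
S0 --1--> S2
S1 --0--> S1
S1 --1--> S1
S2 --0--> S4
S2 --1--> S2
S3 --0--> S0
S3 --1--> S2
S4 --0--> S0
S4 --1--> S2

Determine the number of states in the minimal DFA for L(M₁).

2

First remove the unreachable states {S1}; 4 states remain.
Start with accepting vs non-accepting: {S2,S3} | {S0,S4}.
No further refinement is possible. Final partition (2 blocks): {S2,S3} | {S0,S4}.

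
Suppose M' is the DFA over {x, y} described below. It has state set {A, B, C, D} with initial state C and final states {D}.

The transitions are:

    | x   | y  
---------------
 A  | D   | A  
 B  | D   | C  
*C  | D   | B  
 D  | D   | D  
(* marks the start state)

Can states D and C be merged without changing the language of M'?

Reachable states from the start: {B,C,D}. Unreachable: {A} — drop them.
Initial partition by acceptance: {D} | {B,C}.
No further refinement is possible. Final partition (2 blocks): {D} | {B,C}.
D and C end up in different blocks, so they are distinguishable. For instance, the string 'ε' is accepted from only D.

No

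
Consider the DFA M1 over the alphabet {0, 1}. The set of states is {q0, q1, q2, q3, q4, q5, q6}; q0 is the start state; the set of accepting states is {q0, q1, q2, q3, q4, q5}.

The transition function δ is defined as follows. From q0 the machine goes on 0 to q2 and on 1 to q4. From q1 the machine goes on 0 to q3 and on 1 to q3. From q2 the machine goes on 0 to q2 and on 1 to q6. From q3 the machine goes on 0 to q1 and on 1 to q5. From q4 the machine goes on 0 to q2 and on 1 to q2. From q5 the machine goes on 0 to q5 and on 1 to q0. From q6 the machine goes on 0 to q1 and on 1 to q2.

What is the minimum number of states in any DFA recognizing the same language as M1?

7

All states are reachable from the start state.
P0 = {q0,q1,q2,q3,q4,q5} | {q6}.
Refine {q0,q1,q2,q3,q4,q5} on symbol 1: members go to different blocks, giving {q0,q1,q3,q4,q5} and {q2}.
On input 0, block {q0,q1,q3,q4,q5} splits into {q1,q3,q5} and {q0,q4}.
Split {q1,q3,q5} by δ(·,1) → {q1,q3} and {q5}.
Split {q1,q3} by δ(·,1) → {q1} and {q3}.
On input 1, block {q0,q4} splits into {q0} and {q4}.
Stable partition: {q1} | {q6} | {q2} | {q0} | {q5} | {q3} | {q4} — 7 equivalence classes.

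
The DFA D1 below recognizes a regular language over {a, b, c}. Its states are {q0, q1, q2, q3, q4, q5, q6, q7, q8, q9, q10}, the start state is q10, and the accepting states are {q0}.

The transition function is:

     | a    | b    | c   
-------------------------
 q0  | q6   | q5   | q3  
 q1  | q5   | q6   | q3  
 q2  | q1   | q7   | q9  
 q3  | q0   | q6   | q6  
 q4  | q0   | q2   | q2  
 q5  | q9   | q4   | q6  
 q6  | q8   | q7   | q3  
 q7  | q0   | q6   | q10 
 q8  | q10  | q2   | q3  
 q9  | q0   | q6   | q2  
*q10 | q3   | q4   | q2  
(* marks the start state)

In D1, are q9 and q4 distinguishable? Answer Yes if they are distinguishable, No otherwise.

All states are reachable from the start state.
P0 = {q0} | {q1,q2,q3,q4,q5,q6,q7,q8,q9,q10}.
Split {q1,q2,q3,q4,q5,q6,q7,q8,q9,q10} by δ(·,a) → {q1,q2,q5,q6,q8,q10} and {q3,q4,q7,q9}.
Split {q1,q2,q5,q6,q8,q10} by δ(·,a) → {q1,q2,q6,q8} and {q5,q10}.
Split {q1,q2,q6,q8} by δ(·,a) → {q1,q8} and {q2,q6}.
Split {q3,q4,q7,q9} by δ(·,c) → {q3,q4,q9} and {q7}.
No further refinement is possible. Final partition (6 blocks): {q0} | {q1,q8} | {q3,q4,q9} | {q5,q10} | {q2,q6} | {q7}.
q9 and q4 lie in the same block of the stable partition, so they are equivalent — no string distinguishes them.

No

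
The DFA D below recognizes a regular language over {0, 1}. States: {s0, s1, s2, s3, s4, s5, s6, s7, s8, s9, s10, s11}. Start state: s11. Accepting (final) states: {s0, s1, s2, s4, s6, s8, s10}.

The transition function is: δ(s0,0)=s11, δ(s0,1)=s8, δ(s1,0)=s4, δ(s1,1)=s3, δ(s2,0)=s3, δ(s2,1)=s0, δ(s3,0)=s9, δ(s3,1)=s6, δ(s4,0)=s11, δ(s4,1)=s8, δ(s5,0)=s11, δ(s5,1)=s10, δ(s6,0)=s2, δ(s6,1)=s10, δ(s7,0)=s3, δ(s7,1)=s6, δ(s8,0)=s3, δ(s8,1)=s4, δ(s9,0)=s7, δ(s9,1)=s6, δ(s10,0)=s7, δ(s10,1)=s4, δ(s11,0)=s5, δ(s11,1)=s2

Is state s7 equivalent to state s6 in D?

No

Reachable states from the start: {s0,s2,s3,s4,s5,s6,s7,s8,s9,s10,s11}. Unreachable: {s1} — drop them.
P0 = {s0,s2,s4,s6,s8,s10} | {s3,s5,s7,s9,s11}.
Split {s0,s2,s4,s6,s8,s10} by δ(·,0) → {s0,s2,s4,s8,s10} and {s6}.
On input 1, block {s3,s5,s7,s9,s11} splits into {s3,s7,s9} and {s5,s11}.
Refine {s0,s2,s4,s8,s10} on symbol 0: members go to different blocks, giving {s2,s8,s10} and {s0,s4}.
No further refinement is possible. Final partition (5 blocks): {s2,s8,s10} | {s3,s7,s9} | {s6} | {s5,s11} | {s0,s4}.
s7 and s6 end up in different blocks, so they are distinguishable. For instance, the string 'ε' is accepted from only s6.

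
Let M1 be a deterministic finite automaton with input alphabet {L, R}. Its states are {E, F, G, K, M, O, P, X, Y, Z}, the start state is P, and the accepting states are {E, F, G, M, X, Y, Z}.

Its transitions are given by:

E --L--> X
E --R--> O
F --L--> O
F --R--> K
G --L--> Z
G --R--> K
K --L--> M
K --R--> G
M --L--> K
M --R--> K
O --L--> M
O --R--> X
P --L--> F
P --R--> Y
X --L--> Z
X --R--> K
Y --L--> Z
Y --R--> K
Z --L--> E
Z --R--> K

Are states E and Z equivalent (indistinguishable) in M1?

Every state is reachable, so we keep all 10.
P0 = {E,F,G,M,X,Y,Z} | {K,O,P}.
On input L, block {E,F,G,M,X,Y,Z} splits into {E,G,X,Y,Z} and {F,M}.
The partition is now stable with 3 blocks: {E,G,X,Y,Z} | {K,O,P} | {F,M}.
E and Z lie in the same block of the stable partition, so they are equivalent — no string distinguishes them.

Yes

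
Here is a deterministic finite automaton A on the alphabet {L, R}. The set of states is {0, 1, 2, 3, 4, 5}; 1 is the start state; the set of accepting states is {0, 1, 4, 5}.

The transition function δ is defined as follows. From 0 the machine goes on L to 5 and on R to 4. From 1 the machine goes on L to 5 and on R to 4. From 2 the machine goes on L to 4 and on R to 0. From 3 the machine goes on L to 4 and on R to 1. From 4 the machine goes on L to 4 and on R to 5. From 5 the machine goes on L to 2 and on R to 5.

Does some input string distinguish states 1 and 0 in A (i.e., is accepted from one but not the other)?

First remove the unreachable states {3}; 5 states remain.
P0 = {0,1,4,5} | {2}.
Refine {0,1,4,5} on symbol L: members go to different blocks, giving {0,1,4} and {5}.
On input L, block {0,1,4} splits into {0,1} and {4}.
Stable partition: {0,1} | {2} | {5} | {4} — 4 equivalence classes.
1 and 0 lie in the same block of the stable partition, so they are equivalent — no string distinguishes them.

No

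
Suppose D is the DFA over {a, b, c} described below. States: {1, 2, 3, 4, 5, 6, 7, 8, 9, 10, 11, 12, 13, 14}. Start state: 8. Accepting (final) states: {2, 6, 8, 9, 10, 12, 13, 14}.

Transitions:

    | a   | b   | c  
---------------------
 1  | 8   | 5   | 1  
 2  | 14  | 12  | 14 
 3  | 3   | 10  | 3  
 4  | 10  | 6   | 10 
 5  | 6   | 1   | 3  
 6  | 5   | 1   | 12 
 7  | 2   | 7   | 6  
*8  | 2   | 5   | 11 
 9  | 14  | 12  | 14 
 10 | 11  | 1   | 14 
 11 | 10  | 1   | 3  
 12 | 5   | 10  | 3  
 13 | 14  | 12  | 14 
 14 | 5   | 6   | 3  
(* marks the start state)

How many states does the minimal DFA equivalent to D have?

7

Reachable states from the start: {1,2,3,5,6,8,10,11,12,14}. Unreachable: {4,7,9,13} — drop them.
P0 = {2,6,8,10,12,14} | {1,3,5,11}.
On input a, block {2,6,8,10,12,14} splits into {6,10,12,14} and {2,8}.
Split {6,10,12,14} by δ(·,b) → {6,10} and {12,14}.
Refine {1,3,5,11} on symbol a: members go to different blocks, giving {5,11} and {1} and {3}.
Refine {2,8} on symbol a: members go to different blocks, giving {2} and {8}.
Stable partition: {6,10} | {5,11} | {2} | {12,14} | {1} | {3} | {8} — 7 equivalence classes.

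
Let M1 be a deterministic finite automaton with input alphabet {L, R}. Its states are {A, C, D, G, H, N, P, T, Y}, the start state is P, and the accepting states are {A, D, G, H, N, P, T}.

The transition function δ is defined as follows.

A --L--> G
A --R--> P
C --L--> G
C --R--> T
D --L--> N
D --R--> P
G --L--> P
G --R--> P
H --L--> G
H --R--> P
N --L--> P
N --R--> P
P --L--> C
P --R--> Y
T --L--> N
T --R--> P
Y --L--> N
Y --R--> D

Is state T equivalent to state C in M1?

No

First remove the unreachable states {A,H}; 7 states remain.
Initial partition by acceptance: {D,G,N,P,T} | {C,Y}.
On input L, block {D,G,N,P,T} splits into {D,G,N,T} and {P}.
Refine {D,G,N,T} on symbol L: members go to different blocks, giving {D,T} and {G,N}.
No further refinement is possible. Final partition (4 blocks): {D,T} | {C,Y} | {P} | {G,N}.
T and C end up in different blocks, so they are distinguishable. For instance, the string 'ε' is accepted from only T.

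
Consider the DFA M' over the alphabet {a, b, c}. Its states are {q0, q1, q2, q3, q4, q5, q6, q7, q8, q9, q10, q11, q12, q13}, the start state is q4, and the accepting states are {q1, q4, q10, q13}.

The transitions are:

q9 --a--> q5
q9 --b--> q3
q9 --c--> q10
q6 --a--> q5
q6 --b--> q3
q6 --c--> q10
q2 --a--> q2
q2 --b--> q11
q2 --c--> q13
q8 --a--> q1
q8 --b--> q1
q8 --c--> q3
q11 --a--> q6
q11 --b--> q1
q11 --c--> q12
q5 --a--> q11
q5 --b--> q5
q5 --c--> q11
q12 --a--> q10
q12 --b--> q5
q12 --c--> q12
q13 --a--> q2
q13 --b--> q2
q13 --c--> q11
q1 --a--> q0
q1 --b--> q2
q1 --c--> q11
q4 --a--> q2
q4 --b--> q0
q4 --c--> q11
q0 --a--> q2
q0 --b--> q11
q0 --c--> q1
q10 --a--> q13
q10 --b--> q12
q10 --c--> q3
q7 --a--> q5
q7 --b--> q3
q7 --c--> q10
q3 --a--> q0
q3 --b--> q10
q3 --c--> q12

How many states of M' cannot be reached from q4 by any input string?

3

BFS from q4 reaches {q0, q1, q2, q3, q4, q5, q6, q10, q11, q12, q13}; the 3 state(s) q7, q8, q9 are never visited.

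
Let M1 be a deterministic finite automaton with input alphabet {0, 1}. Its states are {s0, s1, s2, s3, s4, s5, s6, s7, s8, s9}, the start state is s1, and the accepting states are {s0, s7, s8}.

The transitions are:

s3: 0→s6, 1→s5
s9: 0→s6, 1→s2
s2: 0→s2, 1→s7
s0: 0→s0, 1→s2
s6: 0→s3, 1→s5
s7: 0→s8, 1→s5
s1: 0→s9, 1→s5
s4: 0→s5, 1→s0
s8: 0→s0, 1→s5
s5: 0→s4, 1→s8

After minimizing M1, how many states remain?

3

Every state is reachable, so we keep all 10.
P0 = {s0,s7,s8} | {s1,s2,s3,s4,s5,s6,s9}.
Split {s1,s2,s3,s4,s5,s6,s9} by δ(·,1) → {s1,s3,s6,s9} and {s2,s4,s5}.
The partition is now stable with 3 blocks: {s0,s7,s8} | {s1,s3,s6,s9} | {s2,s4,s5}.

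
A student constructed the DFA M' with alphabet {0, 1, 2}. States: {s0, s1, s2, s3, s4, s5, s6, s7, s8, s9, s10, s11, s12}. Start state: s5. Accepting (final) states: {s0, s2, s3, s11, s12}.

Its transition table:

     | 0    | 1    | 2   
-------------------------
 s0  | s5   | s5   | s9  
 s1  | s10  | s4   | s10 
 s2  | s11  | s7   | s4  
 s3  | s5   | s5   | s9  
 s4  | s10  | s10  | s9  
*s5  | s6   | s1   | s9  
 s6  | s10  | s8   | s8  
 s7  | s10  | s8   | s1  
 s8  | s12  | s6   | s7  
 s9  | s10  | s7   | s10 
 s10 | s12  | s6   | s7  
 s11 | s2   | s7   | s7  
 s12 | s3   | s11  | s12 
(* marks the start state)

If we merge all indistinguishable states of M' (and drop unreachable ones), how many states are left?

First remove the unreachable states {s0}; 12 states remain.
P0 = {s2,s3,s11,s12} | {s1,s4,s5,s6,s7,s8,s9,s10}.
On input 0, block {s2,s3,s11,s12} splits into {s2,s11,s12} and {s3}.
On input 0, block {s2,s11,s12} splits into {s2,s11} and {s12}.
On input 0, block {s1,s4,s5,s6,s7,s8,s9,s10} splits into {s1,s4,s5,s6,s7,s9} and {s8,s10}.
Split {s1,s4,s5,s6,s7,s9} by δ(·,0) → {s1,s4,s6,s7,s9} and {s5}.
Refine {s1,s4,s6,s7,s9} on symbol 1: members go to different blocks, giving {s4,s6,s7} and {s1,s9}.
Refine {s4,s6,s7} on symbol 2: members go to different blocks, giving {s4,s7} and {s6}.
No further refinement is possible. Final partition (8 blocks): {s2,s11} | {s4,s7} | {s3} | {s12} | {s8,s10} | {s5} | {s1,s9} | {s6}.

8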